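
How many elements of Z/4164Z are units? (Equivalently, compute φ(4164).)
An element a ∈ Z/4164Z is a unit iff gcd(a, 4164) = 1, so the number of units is φ(4164). φ is multiplicative, with φ(p^e) = p^e − p^(e−1). Factorise 4164 = 2^2 · 3 · 347. Then
  φ(4164) = (2^2 − 2^1) · (3 − 1) · (347 − 1) = 2 · 2 · 346 = 1384.

Final answer: Z/4164Z has φ(4164) = 1384 units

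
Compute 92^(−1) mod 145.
92^(−1) ≡ 93 (mod 145)

Apply the extended Euclidean algorithm to (145, 92), tracking rows (r, s, t) with s·145 + t·92 = r. Each division r_prev = q·r_cur + r_new produces the new row as (previous row) − q·(current row):
  row A: (145, 1, 0)   [1·145 + 0·92 = 145]
  row B: (92, 0, 1)   [0·145 + 1·92 = 92]
  145 = 1·92 + 53   → row C = row A − 1·row B = (53, 1, −1)   [check: 1·145 − 1·92 = 53]
  92 = 1·53 + 39   → row D = row B − 1·row C = (39, −1, 2)   [check: −1·145 + 2·92 = 39]
  53 = 1·39 + 14   → row E = row C − 1·row D = (14, 2, −3)   [check: 2·145 − 3·92 = 14]
  39 = 2·14 + 11   → row F = row D − 2·row E = (11, −5, 8)   [check: −5·145 + 8·92 = 11]
  14 = 1·11 + 3   → row G = row E − 1·row F = (3, 7, −11)   [check: 7·145 − 11·92 = 3]
  11 = 3·3 + 2   → row H = row F − 3·row G = (2, −26, 41)   [check: −26·145 + 41·92 = 2]
  3 = 1·2 + 1   → row I = row G − 1·row H = (1, 33, −52)   [check: 33·145 − 52·92 = 1]
  2 = 2·1 + 0   → remainder 0, stop. gcd = 1 (last nonzero row I).
The gcd is 1, so 92 is invertible mod 145. The last nonzero row gives 33·145 − 52·92 = 1, so t = −52. So 92^(−1) ≡ −52 ≡ 93 (mod 145). Verify: 92 · 93 = 8556 ≡ 1 (mod 145). ✓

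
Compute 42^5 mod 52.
Use repeated squaring. Binary(5) = 101. Walk through the bits of the exponent 5 left-to-right: at each bit after the leading one, square the running value, then multiply by 42 if the bit is 1 (always reducing mod 52):
  bit 1 = 1 (leading): start with 42.
  bit 2 = 0: square 42^2 = 1764 ≡ 48 (mod 52).
  bit 3 = 1: square 48^2 = 2304 ≡ 16; bit is 1, so multiply 16·42 = 672 ≡ 48 (mod 52).
Final value: 42^5 ≡ 48 (mod 52).

Final answer: 48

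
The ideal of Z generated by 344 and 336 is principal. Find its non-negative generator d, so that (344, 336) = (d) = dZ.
(344, 336) = (8); d = 8

In the PID Z, (a, b) is generated by gcd(a, b). Compute gcd(344, 336) with the extended Euclidean algorithm, tracking rows (r, s, t) with s·344 + t·336 = r:
  row A: (344, 1, 0)   [1·344 + 0·336 = 344]
  row B: (336, 0, 1)   [0·344 + 1·336 = 336]
  344 = 1·336 + 8   → row C = row A − 1·row B = (8, 1, −1)   [check: 1·344 − 1·336 = 8]
  336 = 42·8 + 0   → remainder 0, stop. gcd = 8 (last nonzero row C).
So gcd(344, 336) = 8, with Bézout identity 1·344 − 1·336 = 8. Containment (⊇): the Bézout identity exhibits 8 as an element of (344, 336), giving (8) ⊆ (344, 336). Containment (⊆): since 8 | 344 and 8 | 336 (344 = 8·43, 336 = 8·42), every Z-linear combination of 344 and 336 is divisible by 8, so (344, 336) ⊆ (8). Therefore (344, 336) = (8), d = 8.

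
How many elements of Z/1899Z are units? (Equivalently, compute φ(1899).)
An element a ∈ Z/1899Z is a unit iff gcd(a, 1899) = 1, so the number of units is φ(1899). φ is multiplicative, with φ(p^e) = p^e − p^(e−1). Factorise 1899 = 3^2 · 211. Then
  φ(1899) = (3^2 − 3^1) · (211 − 1) = 6 · 210 = 1260.

Final answer: Z/1899Z has φ(1899) = 1260 units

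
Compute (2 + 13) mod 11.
4

Reduce the summands first: 13 ≡ 2 (mod 11), so 2 + 13 ≡ 2 + 2 (mod 11). 2 + 2 = 4; 4 = 0·11 + 4, so (2 + 13) mod 11 = 4.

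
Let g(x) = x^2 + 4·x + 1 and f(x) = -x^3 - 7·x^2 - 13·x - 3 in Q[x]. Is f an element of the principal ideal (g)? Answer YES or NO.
YES

In Q[x] the ideal (g) consists of all multiples of g, so f ∈ (g) iff g | f, i.e. iff the remainder of f on division by g is 0. Divide f by g (g is monic, so eliminate the leading term of the running remainder at each step):
  leading term -x^3: subtract (-x)·g(x) = -x^3 - 4·x^2 - x, leaving -3·x^2 - 12·x - 3
  leading term -3·x^2: subtract (-3)·g(x) = -3·x^2 - 12·x - 3, leaving 0
The remainder is 0, so f(x) = g(x) · h(x) with h(x) = -x - 3. Hence g | f, i.e. f ∈ (g).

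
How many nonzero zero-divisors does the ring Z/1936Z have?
In Z/1936Z each nonzero element is either a unit (gcd with 1936 is 1) or a zero-divisor (gcd > 1). The number of units is φ(1936): factorise 1936 = 2^4 · 11^2, so φ(1936) = (2^4 − 2^3) · (11^2 − 11^1) = 8 · 110 = 880. The nonzero elements number 1936 − 1 = 1935. Hence the nonzero zero-divisors number 1935 − 880 = 1055.

Final answer: Z/1936Z has 1055 nonzero zero-divisors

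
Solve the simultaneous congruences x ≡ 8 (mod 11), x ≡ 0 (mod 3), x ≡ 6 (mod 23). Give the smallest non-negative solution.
x ≡ 558 (mod 759); the representative in [0, 759) is 558

The moduli 11, 3, 23 are pairwise coprime, so by the CRT there is a unique solution mod 11·3·23 = 759.
Solve by successive substitution. Start with x ≡ 8 (mod 11).
  Combine with x ≡ 0 (mod 3): write x = 8 + 11·t and require 8 + 11·t ≡ 0 (mod 3), i.e. 11·t ≡ 0 − 8 ≡ 1 (mod 3). Since 11^(−1) ≡ 2 (mod 3) (11 ≡ 2 (mod 3)), t ≡ 2·1 ≡ 2 (mod 3). So x ≡ 8 + 11·2 = 30 (mod 33).
  Combine with x ≡ 6 (mod 23): write x = 30 + 33·t and require 30 + 33·t ≡ 6 (mod 23), i.e. 33·t ≡ 6 − 30 ≡ 22 (mod 23). Since 33^(−1) ≡ 7 (mod 23) (33 ≡ 10 (mod 23)), t ≡ 7·22 ≡ 16 (mod 23). So x ≡ 30 + 33·16 = 558 (mod 759).
Unique solution in [0, 759): x = 558.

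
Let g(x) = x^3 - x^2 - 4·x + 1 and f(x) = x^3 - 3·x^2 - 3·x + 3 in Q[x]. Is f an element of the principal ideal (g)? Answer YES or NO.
NO

In Q[x] the ideal (g) consists of all multiples of g, so f ∈ (g) iff g | f, i.e. iff the remainder of f on division by g is 0. Divide f by g (g is monic, so eliminate the leading term of the running remainder at each step):
  leading term x^3: subtract (1)·g(x) = x^3 - x^2 - 4·x + 1, leaving -2·x^2 + x + 2
The remainder r(x) = -2·x^2 + x + 2 ≠ 0 (and deg r < deg g), so g ∤ f, i.e. f ∉ (g).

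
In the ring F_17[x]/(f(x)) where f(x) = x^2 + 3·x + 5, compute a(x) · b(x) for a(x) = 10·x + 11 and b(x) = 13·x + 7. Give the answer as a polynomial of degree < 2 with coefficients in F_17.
Multiply as integer polynomials: a · b = 130·x^2 + 213·x + 77. Reducing coefficients mod 17: a · b ≡ 11·x^2 + 9·x + 9. Now divide by f(x) = x^2 + 3·x + 5 in F_17[x], eliminating the leading term at each step:
  leading term 11·x^2: subtract (11)·f(x) = 11·x^2 + 16·x + 4, leaving 10·x + 5 (coefficients mod 17)
The degree is now < 2, so this is the remainder. Hence a · b ≡ 10·x + 5 in F_17[x]/(f).

Final answer: a · b ≡ 10·x + 5 (mod f(x))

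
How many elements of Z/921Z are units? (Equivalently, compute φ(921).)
An element a ∈ Z/921Z is a unit iff gcd(a, 921) = 1, so the number of units is φ(921). φ is multiplicative, with φ(p^e) = p^e − p^(e−1). Factorise 921 = 3 · 307. Then
  φ(921) = (3 − 1) · (307 − 1) = 2 · 306 = 612.

Final answer: Z/921Z has φ(921) = 612 units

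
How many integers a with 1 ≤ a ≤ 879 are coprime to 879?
The number of a ∈ {1, ..., 879} with gcd(a, 879) = 1 is by definition Euler's totient φ(879). φ is multiplicative, with φ(p^e) = p^e − p^(e−1). Factorise 879 = 3 · 293. Then
  φ(879) = (3 − 1) · (293 − 1) = 2 · 292 = 584.
So there are 584 such integers.

Final answer: 584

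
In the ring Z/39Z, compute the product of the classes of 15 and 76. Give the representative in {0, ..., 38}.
Reduce the factors first: 76 ≡ 37 (mod 39), so 15 · 76 ≡ 15 · 37 (mod 39). 15 · 37 = 555. Dividing by 39: 555 = 14·39 + 9. So (15 · 76) mod 39 = 9.

Final answer: 9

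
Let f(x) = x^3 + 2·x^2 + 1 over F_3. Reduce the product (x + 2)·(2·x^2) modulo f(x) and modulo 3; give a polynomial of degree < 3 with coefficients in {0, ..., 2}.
Multiply as integer polynomials: a · b = 2·x^3 + 4·x^2. Reducing coefficients mod 3: a · b ≡ 2·x^3 + x^2. Now divide by f(x) = x^3 + 2·x^2 + 1 in F_3[x], eliminating the leading term at each step:
  leading term 2·x^3: subtract (2)·f(x) = 2·x^3 + x^2 + 2, leaving 1 (coefficients mod 3)
The degree is now < 3, so this is the remainder. Hence a · b ≡ 1 in F_3[x]/(f).

Final answer: a · b ≡ 1 (mod f(x))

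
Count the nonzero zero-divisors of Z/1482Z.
Z/1482Z has 1049 nonzero zero-divisors

In Z/1482Z each nonzero element is either a unit (gcd with 1482 is 1) or a zero-divisor (gcd > 1). The number of units is φ(1482): factorise 1482 = 2 · 3 · 13 · 19, so φ(1482) = (2 − 1) · (3 − 1) · (13 − 1) · (19 − 1) = 1 · 2 · 12 · 18 = 432. The nonzero elements number 1482 − 1 = 1481. Hence the nonzero zero-divisors number 1481 − 432 = 1049.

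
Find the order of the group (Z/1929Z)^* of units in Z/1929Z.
(Z/1929Z)^* consists of the classes a with gcd(a, 1929) = 1, so its order is φ(1929). φ is multiplicative, with φ(p^e) = p^e − p^(e−1). Factorise 1929 = 3 · 643. Then
  φ(1929) = (3 − 1) · (643 − 1) = 2 · 642 = 1284.
Thus |(Z/1929Z)^*| = 1284.

Final answer: |(Z/1929Z)^*| = 1284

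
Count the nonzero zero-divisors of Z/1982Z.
Z/1982Z has 991 nonzero zero-divisors

In Z/1982Z each nonzero element is either a unit (gcd with 1982 is 1) or a zero-divisor (gcd > 1). The number of units is φ(1982): factorise 1982 = 2 · 991, so φ(1982) = (2 − 1) · (991 − 1) = 1 · 990 = 990. The nonzero elements number 1982 − 1 = 1981. Hence the nonzero zero-divisors number 1981 − 990 = 991.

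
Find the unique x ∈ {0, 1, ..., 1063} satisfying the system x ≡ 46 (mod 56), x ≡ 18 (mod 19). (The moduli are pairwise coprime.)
x ≡ 550 (mod 1064); the representative in [0, 1064) is 550

The moduli 56, 19 are pairwise coprime, so by the CRT there is a unique solution mod 56·19 = 1064.
Solve by successive substitution. Start with x ≡ 46 (mod 56).
  Combine with x ≡ 18 (mod 19): write x = 46 + 56·t and require 46 + 56·t ≡ 18 (mod 19), i.e. 56·t ≡ 18 − 46 ≡ 10 (mod 19). Since 56^(−1) ≡ 18 (mod 19) (56 ≡ 18 (mod 19)), t ≡ 18·10 ≡ 9 (mod 19). So x ≡ 46 + 56·9 = 550 (mod 1064).
Unique solution in [0, 1064): x = 550.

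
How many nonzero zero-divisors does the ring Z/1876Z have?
In Z/1876Z each nonzero element is either a unit (gcd with 1876 is 1) or a zero-divisor (gcd > 1). The number of units is φ(1876): factorise 1876 = 2^2 · 7 · 67, so φ(1876) = (2^2 − 2^1) · (7 − 1) · (67 − 1) = 2 · 6 · 66 = 792. The nonzero elements number 1876 − 1 = 1875. Hence the nonzero zero-divisors number 1875 − 792 = 1083.

Final answer: Z/1876Z has 1083 nonzero zero-divisors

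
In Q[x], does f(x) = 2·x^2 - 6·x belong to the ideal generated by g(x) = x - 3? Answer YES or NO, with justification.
In Q[x] the ideal (g) consists of all multiples of g, so f ∈ (g) iff g | f, i.e. iff the remainder of f on division by g is 0. Divide f by g (g is monic, so eliminate the leading term of the running remainder at each step):
  leading term 2·x^2: subtract (2·x)·g(x) = 2·x^2 - 6·x, leaving 0
The remainder is 0, so f(x) = g(x) · h(x) with h(x) = 2·x. Hence g | f, i.e. f ∈ (g).

Final answer: YES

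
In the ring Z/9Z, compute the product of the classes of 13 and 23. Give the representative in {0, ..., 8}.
Reduce the factors first: 13 ≡ 4, 23 ≡ 5 (mod 9), so 13 · 23 ≡ 4 · 5 (mod 9). 4 · 5 = 20. Dividing by 9: 20 = 2·9 + 2. So (13 · 23) mod 9 = 2.

Final answer: 2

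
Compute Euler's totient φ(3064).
φ is multiplicative, with φ(p^e) = p^e − p^(e−1). Factorise 3064 = 2^3 · 383. Then
  φ(3064) = (2^3 − 2^2) · (383 − 1) = 4 · 382 = 1528.

Final answer: φ(3064) = 1528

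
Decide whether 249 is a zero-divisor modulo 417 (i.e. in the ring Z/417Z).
YES

gcd(249, 417) = 3 > 1, so 249 is not a unit in Z/417Z. In Z/nZ every nonzero non-unit is a zero-divisor: explicitly, take b = 417/gcd = 139 ≠ 0 (mod 417); then 249·139 = 34611 = 83·417, i.e. 249·139 ≡ 0 (mod 417). So 249 is a zero-divisor.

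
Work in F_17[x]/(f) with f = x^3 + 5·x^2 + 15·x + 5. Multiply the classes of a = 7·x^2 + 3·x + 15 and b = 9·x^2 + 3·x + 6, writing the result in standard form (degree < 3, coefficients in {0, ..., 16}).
a · b ≡ 15·x^2 + 13·x + 14 (mod f(x))

Multiply as integer polynomials: a · b = 63·x^4 + 48·x^3 + 186·x^2 + 63·x + 90. Reducing coefficients mod 17: a · b ≡ 12·x^4 + 14·x^3 + 16·x^2 + 12·x + 5. Now divide by f(x) = x^3 + 5·x^2 + 15·x + 5 in F_17[x], eliminating the leading term at each step:
  leading term 12·x^4: subtract (12·x)·f(x) = 12·x^4 + 9·x^3 + 10·x^2 + 9·x, leaving 5·x^3 + 6·x^2 + 3·x + 5 (coefficients mod 17)
  leading term 5·x^3: subtract (5)·f(x) = 5·x^3 + 8·x^2 + 7·x + 8, leaving 15·x^2 + 13·x + 14 (coefficients mod 17)
The degree is now < 3, so this is the remainder. Hence a · b ≡ 15·x^2 + 13·x + 14 in F_17[x]/(f).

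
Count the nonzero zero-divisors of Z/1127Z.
Z/1127Z has 202 nonzero zero-divisors

In Z/1127Z each nonzero element is either a unit (gcd with 1127 is 1) or a zero-divisor (gcd > 1). The number of units is φ(1127): factorise 1127 = 7^2 · 23, so φ(1127) = (7^2 − 7^1) · (23 − 1) = 42 · 22 = 924. The nonzero elements number 1127 − 1 = 1126. Hence the nonzero zero-divisors number 1126 − 924 = 202.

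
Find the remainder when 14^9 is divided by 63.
Use repeated squaring. Binary(9) = 1001. Walk through the bits of the exponent 9 left-to-right: at each bit after the leading one, square the running value, then multiply by 14 if the bit is 1 (always reducing mod 63):
  bit 1 = 1 (leading): start with 14.
  bit 2 = 0: square 14^2 = 196 ≡ 7 (mod 63).
  bit 3 = 0: square 7^2 = 49 (mod 63).
  bit 4 = 1: square 49^2 = 2401 ≡ 7; bit is 1, so multiply 7·14 = 98 ≡ 35 (mod 63).
Final value: 14^9 ≡ 35 (mod 63).

Final answer: 35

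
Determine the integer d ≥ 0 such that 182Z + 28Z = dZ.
In the PID Z, (a, b) is generated by gcd(a, b). Compute gcd(182, 28) with the extended Euclidean algorithm, tracking rows (r, s, t) with s·182 + t·28 = r:
  row A: (182, 1, 0)   [1·182 + 0·28 = 182]
  row B: (28, 0, 1)   [0·182 + 1·28 = 28]
  182 = 6·28 + 14   → row C = row A − 6·row B = (14, 1, −6)   [check: 1·182 − 6·28 = 14]
  28 = 2·14 + 0   → remainder 0, stop. gcd = 14 (last nonzero row C).
So gcd(182, 28) = 14, with Bézout identity 1·182 − 6·28 = 14. Containment (⊇): the Bézout identity exhibits 14 as an element of (182, 28), giving (14) ⊆ (182, 28). Containment (⊆): since 14 | 182 and 14 | 28 (182 = 14·13, 28 = 14·2), every Z-linear combination of 182 and 28 is divisible by 14, so (182, 28) ⊆ (14). Therefore (182, 28) = (14), d = 14.

Final answer: (182, 28) = (14); d = 14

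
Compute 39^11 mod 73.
Use repeated squaring. Binary(11) = 1011. Walk through the bits of the exponent 11 left-to-right: at each bit after the leading one, square the running value, then multiply by 39 if the bit is 1 (always reducing mod 73):
  bit 1 = 1 (leading): start with 39.
  bit 2 = 0: square 39^2 = 1521 ≡ 61 (mod 73).
  bit 3 = 1: square 61^2 = 3721 ≡ 71; bit is 1, so multiply 71·39 = 2769 ≡ 68 (mod 73).
  bit 4 = 1: square 68^2 = 4624 ≡ 25; bit is 1, so multiply 25·39 = 975 ≡ 26 (mod 73).
Final value: 39^11 ≡ 26 (mod 73).

Final answer: 26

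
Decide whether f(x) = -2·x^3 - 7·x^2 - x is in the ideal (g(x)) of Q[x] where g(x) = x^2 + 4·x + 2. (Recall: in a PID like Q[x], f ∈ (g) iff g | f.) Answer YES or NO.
In Q[x] the ideal (g) consists of all multiples of g, so f ∈ (g) iff g | f, i.e. iff the remainder of f on division by g is 0. Divide f by g (g is monic, so eliminate the leading term of the running remainder at each step):
  leading term -2·x^3: subtract (-2·x)·g(x) = -2·x^3 - 8·x^2 - 4·x, leaving x^2 + 3·x
  leading term x^2: subtract (1)·g(x) = x^2 + 4·x + 2, leaving -x - 2
The remainder r(x) = -x - 2 ≠ 0 (and deg r < deg g), so g ∤ f, i.e. f ∉ (g).

Final answer: NO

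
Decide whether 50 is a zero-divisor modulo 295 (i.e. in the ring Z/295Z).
YES

gcd(50, 295) = 5 > 1, so 50 is not a unit in Z/295Z. In Z/nZ every nonzero non-unit is a zero-divisor: explicitly, take b = 295/gcd = 59 ≠ 0 (mod 295); then 50·59 = 2950 = 10·295, i.e. 50·59 ≡ 0 (mod 295). So 50 is a zero-divisor.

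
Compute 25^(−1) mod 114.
Apply the extended Euclidean algorithm to (114, 25), tracking rows (r, s, t) with s·114 + t·25 = r. Each division r_prev = q·r_cur + r_new produces the new row as (previous row) − q·(current row):
  row A: (114, 1, 0)   [1·114 + 0·25 = 114]
  row B: (25, 0, 1)   [0·114 + 1·25 = 25]
  114 = 4·25 + 14   → row C = row A − 4·row B = (14, 1, −4)   [check: 1·114 − 4·25 = 14]
  25 = 1·14 + 11   → row D = row B − 1·row C = (11, −1, 5)   [check: −1·114 + 5·25 = 11]
  14 = 1·11 + 3   → row E = row C − 1·row D = (3, 2, −9)   [check: 2·114 − 9·25 = 3]
  11 = 3·3 + 2   → row F = row D − 3·row E = (2, −7, 32)   [check: −7·114 + 32·25 = 2]
  3 = 1·2 + 1   → row G = row E − 1·row F = (1, 9, −41)   [check: 9·114 − 41·25 = 1]
  2 = 2·1 + 0   → remainder 0, stop. gcd = 1 (last nonzero row G).
The gcd is 1, so 25 is invertible mod 114. The last nonzero row gives 9·114 − 41·25 = 1, so t = −41. So 25^(−1) ≡ −41 ≡ 73 (mod 114). Verify: 25 · 73 = 1825 ≡ 1 (mod 114). ✓

Final answer: 25^(−1) ≡ 73 (mod 114)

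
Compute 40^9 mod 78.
40

Use repeated squaring. Binary(9) = 1001. Walk through the bits of the exponent 9 left-to-right: at each bit after the leading one, square the running value, then multiply by 40 if the bit is 1 (always reducing mod 78):
  bit 1 = 1 (leading): start with 40.
  bit 2 = 0: square 40^2 = 1600 ≡ 40 (mod 78).
  bit 3 = 0: square 40^2 = 1600 ≡ 40 (mod 78).
  bit 4 = 1: square 40^2 = 1600 ≡ 40; bit is 1, so multiply 40·40 = 1600 ≡ 40 (mod 78).
Final value: 40^9 ≡ 40 (mod 78).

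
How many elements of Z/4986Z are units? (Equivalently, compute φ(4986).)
Z/4986Z has φ(4986) = 1656 units

An element a ∈ Z/4986Z is a unit iff gcd(a, 4986) = 1, so the number of units is φ(4986). φ is multiplicative, with φ(p^e) = p^e − p^(e−1). Factorise 4986 = 2 · 3^2 · 277. Then
  φ(4986) = (2 − 1) · (3^2 − 3^1) · (277 − 1) = 1 · 6 · 276 = 1656.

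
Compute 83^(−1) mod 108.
Apply the extended Euclidean algorithm to (108, 83), tracking rows (r, s, t) with s·108 + t·83 = r. Each division r_prev = q·r_cur + r_new produces the new row as (previous row) − q·(current row):
  row A: (108, 1, 0)   [1·108 + 0·83 = 108]
  row B: (83, 0, 1)   [0·108 + 1·83 = 83]
  108 = 1·83 + 25   → row C = row A − 1·row B = (25, 1, −1)   [check: 1·108 − 1·83 = 25]
  83 = 3·25 + 8   → row D = row B − 3·row C = (8, −3, 4)   [check: −3·108 + 4·83 = 8]
  25 = 3·8 + 1   → row E = row C − 3·row D = (1, 10, −13)   [check: 10·108 − 13·83 = 1]
  8 = 8·1 + 0   → remainder 0, stop. gcd = 1 (last nonzero row E).
The gcd is 1, so 83 is invertible mod 108. The last nonzero row gives 10·108 − 13·83 = 1, so t = −13. So 83^(−1) ≡ −13 ≡ 95 (mod 108). Verify: 83 · 95 = 7885 ≡ 1 (mod 108). ✓

Final answer: 83^(−1) ≡ 95 (mod 108)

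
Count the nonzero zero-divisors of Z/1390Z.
In Z/1390Z each nonzero element is either a unit (gcd with 1390 is 1) or a zero-divisor (gcd > 1). The number of units is φ(1390): factorise 1390 = 2 · 5 · 139, so φ(1390) = (2 − 1) · (5 − 1) · (139 − 1) = 1 · 4 · 138 = 552. The nonzero elements number 1390 − 1 = 1389. Hence the nonzero zero-divisors number 1389 − 552 = 837.

Final answer: Z/1390Z has 837 nonzero zero-divisors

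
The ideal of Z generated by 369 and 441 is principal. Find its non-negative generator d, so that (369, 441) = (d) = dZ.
(369, 441) = (9); d = 9

In the PID Z, (a, b) is generated by gcd(a, b). Compute gcd(441, 369) with the extended Euclidean algorithm, tracking rows (r, s, t) with s·441 + t·369 = r:
  row A: (441, 1, 0)   [1·441 + 0·369 = 441]
  row B: (369, 0, 1)   [0·441 + 1·369 = 369]
  441 = 1·369 + 72   → row C = row A − 1·row B = (72, 1, −1)   [check: 1·441 − 1·369 = 72]
  369 = 5·72 + 9   → row D = row B − 5·row C = (9, −5, 6)   [check: −5·441 + 6·369 = 9]
  72 = 8·9 + 0   → remainder 0, stop. gcd = 9 (last nonzero row D).
So gcd(369, 441) = 9, with Bézout identity −5·441 + 6·369 = 9. Containment (⊇): the Bézout identity exhibits 9 as an element of (369, 441), giving (9) ⊆ (369, 441). Containment (⊆): since 9 | 369 and 9 | 441 (369 = 9·41, 441 = 9·49), every Z-linear combination of 369 and 441 is divisible by 9, so (369, 441) ⊆ (9). Therefore (369, 441) = (9), d = 9.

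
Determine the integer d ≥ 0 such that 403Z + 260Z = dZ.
In the PID Z, (a, b) is generated by gcd(a, b). Compute gcd(403, 260) with the extended Euclidean algorithm, tracking rows (r, s, t) with s·403 + t·260 = r:
  row A: (403, 1, 0)   [1·403 + 0·260 = 403]
  row B: (260, 0, 1)   [0·403 + 1·260 = 260]
  403 = 1·260 + 143   → row C = row A − 1·row B = (143, 1, −1)   [check: 1·403 − 1·260 = 143]
  260 = 1·143 + 117   → row D = row B − 1·row C = (117, −1, 2)   [check: −1·403 + 2·260 = 117]
  143 = 1·117 + 26   → row E = row C − 1·row D = (26, 2, −3)   [check: 2·403 − 3·260 = 26]
  117 = 4·26 + 13   → row F = row D − 4·row E = (13, −9, 14)   [check: −9·403 + 14·260 = 13]
  26 = 2·13 + 0   → remainder 0, stop. gcd = 13 (last nonzero row F).
So gcd(403, 260) = 13, with Bézout identity −9·403 + 14·260 = 13. Containment (⊇): the Bézout identity exhibits 13 as an element of (403, 260), giving (13) ⊆ (403, 260). Containment (⊆): since 13 | 403 and 13 | 260 (403 = 13·31, 260 = 13·20), every Z-linear combination of 403 and 260 is divisible by 13, so (403, 260) ⊆ (13). Therefore (403, 260) = (13), d = 13.

Final answer: (403, 260) = (13); d = 13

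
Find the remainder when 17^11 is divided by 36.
Use repeated squaring. Binary(11) = 1011. Walk through the bits of the exponent 11 left-to-right: at each bit after the leading one, square the running value, then multiply by 17 if the bit is 1 (always reducing mod 36):
  bit 1 = 1 (leading): start with 17.
  bit 2 = 0: square 17^2 = 289 ≡ 1 (mod 36).
  bit 3 = 1: square 1^2 = 1; bit is 1, so multiply 1·17 = 17 (mod 36).
  bit 4 = 1: square 17^2 = 289 ≡ 1; bit is 1, so multiply 1·17 = 17 (mod 36).
Final value: 17^11 ≡ 17 (mod 36).

Final answer: 17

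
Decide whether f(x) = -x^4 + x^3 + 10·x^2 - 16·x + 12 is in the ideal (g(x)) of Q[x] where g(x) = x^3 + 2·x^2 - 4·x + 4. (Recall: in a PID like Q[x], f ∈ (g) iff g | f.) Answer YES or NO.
YES

In Q[x] the ideal (g) consists of all multiples of g, so f ∈ (g) iff g | f, i.e. iff the remainder of f on division by g is 0. Divide f by g (g is monic, so eliminate the leading term of the running remainder at each step):
  leading term -x^4: subtract (-x)·g(x) = -x^4 - 2·x^3 + 4·x^2 - 4·x, leaving 3·x^3 + 6·x^2 - 12·x + 12
  leading term 3·x^3: subtract (3)·g(x) = 3·x^3 + 6·x^2 - 12·x + 12, leaving 0
The remainder is 0, so f(x) = g(x) · h(x) with h(x) = 3 - x. Hence g | f, i.e. f ∈ (g).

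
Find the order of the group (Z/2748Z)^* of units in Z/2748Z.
(Z/2748Z)^* consists of the classes a with gcd(a, 2748) = 1, so its order is φ(2748). φ is multiplicative, with φ(p^e) = p^e − p^(e−1). Factorise 2748 = 2^2 · 3 · 229. Then
  φ(2748) = (2^2 − 2^1) · (3 − 1) · (229 − 1) = 2 · 2 · 228 = 912.
Thus |(Z/2748Z)^*| = 912.

Final answer: |(Z/2748Z)^*| = 912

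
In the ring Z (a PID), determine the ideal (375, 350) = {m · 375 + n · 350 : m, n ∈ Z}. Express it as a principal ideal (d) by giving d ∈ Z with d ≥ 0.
(375, 350) = (25); d = 25

In the PID Z, (a, b) is generated by gcd(a, b). Compute gcd(375, 350) with the extended Euclidean algorithm, tracking rows (r, s, t) with s·375 + t·350 = r:
  row A: (375, 1, 0)   [1·375 + 0·350 = 375]
  row B: (350, 0, 1)   [0·375 + 1·350 = 350]
  375 = 1·350 + 25   → row C = row A − 1·row B = (25, 1, −1)   [check: 1·375 − 1·350 = 25]
  350 = 14·25 + 0   → remainder 0, stop. gcd = 25 (last nonzero row C).
So gcd(375, 350) = 25, with Bézout identity 1·375 − 1·350 = 25. Containment (⊇): the Bézout identity exhibits 25 as an element of (375, 350), giving (25) ⊆ (375, 350). Containment (⊆): since 25 | 375 and 25 | 350 (375 = 25·15, 350 = 25·14), every Z-linear combination of 375 and 350 is divisible by 25, so (375, 350) ⊆ (25). Therefore (375, 350) = (25), d = 25.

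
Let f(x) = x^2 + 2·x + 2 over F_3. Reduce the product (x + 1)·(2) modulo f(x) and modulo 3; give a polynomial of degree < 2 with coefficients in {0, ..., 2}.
Multiply as integer polynomials: a · b = 2·x + 2. Reducing coefficients mod 3: a · b ≡ 2·x + 2. This already has degree < 2, so no reduction by f is needed. Hence a · b ≡ 2·x + 2 in F_3[x]/(f).

Final answer: a · b ≡ 2·x + 2 (mod f(x))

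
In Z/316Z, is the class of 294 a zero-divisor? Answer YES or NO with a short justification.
YES

gcd(294, 316) = 2 > 1, so 294 is not a unit in Z/316Z. In Z/nZ every nonzero non-unit is a zero-divisor: explicitly, take b = 316/gcd = 158 ≠ 0 (mod 316); then 294·158 = 46452 = 147·316, i.e. 294·158 ≡ 0 (mod 316). So 294 is a zero-divisor.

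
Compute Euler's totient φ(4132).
φ is multiplicative, with φ(p^e) = p^e − p^(e−1). Factorise 4132 = 2^2 · 1033. Then
  φ(4132) = (2^2 − 2^1) · (1033 − 1) = 2 · 1032 = 2064.

Final answer: φ(4132) = 2064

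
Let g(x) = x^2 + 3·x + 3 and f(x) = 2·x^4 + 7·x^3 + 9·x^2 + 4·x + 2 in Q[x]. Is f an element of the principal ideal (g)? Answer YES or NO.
In Q[x] the ideal (g) consists of all multiples of g, so f ∈ (g) iff g | f, i.e. iff the remainder of f on division by g is 0. Divide f by g (g is monic, so eliminate the leading term of the running remainder at each step):
  leading term 2·x^4: subtract (2·x^2)·g(x) = 2·x^4 + 6·x^3 + 6·x^2, leaving x^3 + 3·x^2 + 4·x + 2
  leading term x^3: subtract (x)·g(x) = x^3 + 3·x^2 + 3·x, leaving x + 2
The remainder r(x) = x + 2 ≠ 0 (and deg r < deg g), so g ∤ f, i.e. f ∉ (g).

Final answer: NO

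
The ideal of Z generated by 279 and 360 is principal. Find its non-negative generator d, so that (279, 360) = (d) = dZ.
(279, 360) = (9); d = 9

In the PID Z, (a, b) is generated by gcd(a, b). Compute gcd(360, 279) with the extended Euclidean algorithm, tracking rows (r, s, t) with s·360 + t·279 = r:
  row A: (360, 1, 0)   [1·360 + 0·279 = 360]
  row B: (279, 0, 1)   [0·360 + 1·279 = 279]
  360 = 1·279 + 81   → row C = row A − 1·row B = (81, 1, −1)   [check: 1·360 − 1·279 = 81]
  279 = 3·81 + 36   → row D = row B − 3·row C = (36, −3, 4)   [check: −3·360 + 4·279 = 36]
  81 = 2·36 + 9   → row E = row C − 2·row D = (9, 7, −9)   [check: 7·360 − 9·279 = 9]
  36 = 4·9 + 0   → remainder 0, stop. gcd = 9 (last nonzero row E).
So gcd(279, 360) = 9, with Bézout identity 7·360 − 9·279 = 9. Containment (⊇): the Bézout identity exhibits 9 as an element of (279, 360), giving (9) ⊆ (279, 360). Containment (⊆): since 9 | 279 and 9 | 360 (279 = 9·31, 360 = 9·40), every Z-linear combination of 279 and 360 is divisible by 9, so (279, 360) ⊆ (9). Therefore (279, 360) = (9), d = 9.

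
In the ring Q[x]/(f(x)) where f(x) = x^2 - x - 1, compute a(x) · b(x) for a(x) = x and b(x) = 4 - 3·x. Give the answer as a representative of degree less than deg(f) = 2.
First multiply in Q[x] without reducing: a · b = -3·x^2 + 4·x. Now divide by f(x) = x^2 - x - 1, eliminating the leading term at each step:
  leading term -3·x^2: subtract (-3)·f(x) = -3·x^2 + 3·x + 3, leaving x - 3
The degree is now < 2, so this is the remainder. Hence a · b ≡ x - 3 in Q[x]/(f).

Final answer: a · b ≡ x - 3 (mod f(x))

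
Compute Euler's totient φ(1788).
φ(1788) = 592

φ is multiplicative, with φ(p^e) = p^e − p^(e−1). Factorise 1788 = 2^2 · 3 · 149. Then
  φ(1788) = (2^2 − 2^1) · (3 − 1) · (149 − 1) = 2 · 2 · 148 = 592.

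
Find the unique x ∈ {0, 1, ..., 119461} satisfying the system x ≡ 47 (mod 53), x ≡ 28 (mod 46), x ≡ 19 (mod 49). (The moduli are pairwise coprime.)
The moduli 53, 46, 49 are pairwise coprime, so by the CRT there is a unique solution mod 53·46·49 = 119462.
Solve by successive substitution. Start with x ≡ 47 (mod 53).
  Combine with x ≡ 28 (mod 46): write x = 47 + 53·t and require 47 + 53·t ≡ 28 (mod 46), i.e. 53·t ≡ 28 − 47 ≡ 27 (mod 46). Since 53^(−1) ≡ 33 (mod 46) (53 ≡ 7 (mod 46)), t ≡ 33·27 ≡ 17 (mod 46). So x ≡ 47 + 53·17 = 948 (mod 2438).
  Combine with x ≡ 19 (mod 49): write x = 948 + 2438·t and require 948 + 2438·t ≡ 19 (mod 49), i.e. 2438·t ≡ 19 − 948 ≡ 2 (mod 49). Since 2438^(−1) ≡ 4 (mod 49) (2438 ≡ 37 (mod 49)), t ≡ 4·2 ≡ 8 (mod 49). So x ≡ 948 + 2438·8 = 20452 (mod 119462).
Unique solution in [0, 119462): x = 20452.

Final answer: x ≡ 20452 (mod 119462); the representative in [0, 119462) is 20452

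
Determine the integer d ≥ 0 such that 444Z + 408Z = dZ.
In the PID Z, (a, b) is generated by gcd(a, b). Compute gcd(444, 408) with the extended Euclidean algorithm, tracking rows (r, s, t) with s·444 + t·408 = r:
  row A: (444, 1, 0)   [1·444 + 0·408 = 444]
  row B: (408, 0, 1)   [0·444 + 1·408 = 408]
  444 = 1·408 + 36   → row C = row A − 1·row B = (36, 1, −1)   [check: 1·444 − 1·408 = 36]
  408 = 11·36 + 12   → row D = row B − 11·row C = (12, −11, 12)   [check: −11·444 + 12·408 = 12]
  36 = 3·12 + 0   → remainder 0, stop. gcd = 12 (last nonzero row D).
So gcd(444, 408) = 12, with Bézout identity −11·444 + 12·408 = 12. Containment (⊇): the Bézout identity exhibits 12 as an element of (444, 408), giving (12) ⊆ (444, 408). Containment (⊆): since 12 | 444 and 12 | 408 (444 = 12·37, 408 = 12·34), every Z-linear combination of 444 and 408 is divisible by 12, so (444, 408) ⊆ (12). Therefore (444, 408) = (12), d = 12.

Final answer: (444, 408) = (12); d = 12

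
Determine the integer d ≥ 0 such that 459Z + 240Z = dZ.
In the PID Z, (a, b) is generated by gcd(a, b). Compute gcd(459, 240) with the extended Euclidean algorithm, tracking rows (r, s, t) with s·459 + t·240 = r:
  row A: (459, 1, 0)   [1·459 + 0·240 = 459]
  row B: (240, 0, 1)   [0·459 + 1·240 = 240]
  459 = 1·240 + 219   → row C = row A − 1·row B = (219, 1, −1)   [check: 1·459 − 1·240 = 219]
  240 = 1·219 + 21   → row D = row B − 1·row C = (21, −1, 2)   [check: −1·459 + 2·240 = 21]
  219 = 10·21 + 9   → row E = row C − 10·row D = (9, 11, −21)   [check: 11·459 − 21·240 = 9]
  21 = 2·9 + 3   → row F = row D − 2·row E = (3, −23, 44)   [check: −23·459 + 44·240 = 3]
  9 = 3·3 + 0   → remainder 0, stop. gcd = 3 (last nonzero row F).
So gcd(459, 240) = 3, with Bézout identity −23·459 + 44·240 = 3. Containment (⊇): the Bézout identity exhibits 3 as an element of (459, 240), giving (3) ⊆ (459, 240). Containment (⊆): since 3 | 459 and 3 | 240 (459 = 3·153, 240 = 3·80), every Z-linear combination of 459 and 240 is divisible by 3, so (459, 240) ⊆ (3). Therefore (459, 240) = (3), d = 3.

Final answer: (459, 240) = (3); d = 3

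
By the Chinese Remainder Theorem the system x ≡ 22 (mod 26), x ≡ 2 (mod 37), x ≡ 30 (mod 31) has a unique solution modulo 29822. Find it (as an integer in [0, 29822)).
The moduli 26, 37, 31 are pairwise coprime, so by the CRT there is a unique solution mod 26·37·31 = 29822.
Solve by successive substitution. Start with x ≡ 22 (mod 26).
  Combine with x ≡ 2 (mod 37): write x = 22 + 26·t and require 22 + 26·t ≡ 2 (mod 37), i.e. 26·t ≡ 2 − 22 ≡ 17 (mod 37). Since 26^(−1) ≡ 10 (mod 37), t ≡ 10·17 ≡ 22 (mod 37). So x ≡ 22 + 26·22 = 594 (mod 962).
  Combine with x ≡ 30 (mod 31): write x = 594 + 962·t and require 594 + 962·t ≡ 30 (mod 31), i.e. 962·t ≡ 30 − 594 ≡ 25 (mod 31). Since 962^(−1) ≡ 1 (mod 31) (962 ≡ 1 (mod 31)), t ≡ 1·25 ≡ 25 (mod 31). So x ≡ 594 + 962·25 = 24644 (mod 29822).
Unique solution in [0, 29822): x = 24644.

Final answer: x ≡ 24644 (mod 29822); the representative in [0, 29822) is 24644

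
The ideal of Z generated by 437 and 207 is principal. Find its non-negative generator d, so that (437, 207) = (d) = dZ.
(437, 207) = (23); d = 23

In the PID Z, (a, b) is generated by gcd(a, b). Compute gcd(437, 207) with the extended Euclidean algorithm, tracking rows (r, s, t) with s·437 + t·207 = r:
  row A: (437, 1, 0)   [1·437 + 0·207 = 437]
  row B: (207, 0, 1)   [0·437 + 1·207 = 207]
  437 = 2·207 + 23   → row C = row A − 2·row B = (23, 1, −2)   [check: 1·437 − 2·207 = 23]
  207 = 9·23 + 0   → remainder 0, stop. gcd = 23 (last nonzero row C).
So gcd(437, 207) = 23, with Bézout identity 1·437 − 2·207 = 23. Containment (⊇): the Bézout identity exhibits 23 as an element of (437, 207), giving (23) ⊆ (437, 207). Containment (⊆): since 23 | 437 and 23 | 207 (437 = 23·19, 207 = 23·9), every Z-linear combination of 437 and 207 is divisible by 23, so (437, 207) ⊆ (23). Therefore (437, 207) = (23), d = 23.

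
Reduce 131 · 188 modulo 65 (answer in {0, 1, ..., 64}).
58

Reduce the factors first: 131 ≡ 1, 188 ≡ 58 (mod 65), so 131 · 188 ≡ 1 · 58 (mod 65). 1 · 58 = 58. Dividing by 65: 58 = 0·65 + 58. So (131 · 188) mod 65 = 58.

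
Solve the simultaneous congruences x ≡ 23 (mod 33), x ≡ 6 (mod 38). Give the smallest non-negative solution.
x ≡ 386 (mod 1254); the representative in [0, 1254) is 386

The moduli 33, 38 are pairwise coprime, so by the CRT there is a unique solution mod 33·38 = 1254.
Solve by successive substitution. Start with x ≡ 23 (mod 33).
  Combine with x ≡ 6 (mod 38): write x = 23 + 33·t and require 23 + 33·t ≡ 6 (mod 38), i.e. 33·t ≡ 6 − 23 ≡ 21 (mod 38). Since 33^(−1) ≡ 15 (mod 38), t ≡ 15·21 ≡ 11 (mod 38). So x ≡ 23 + 33·11 = 386 (mod 1254).
Unique solution in [0, 1254): x = 386.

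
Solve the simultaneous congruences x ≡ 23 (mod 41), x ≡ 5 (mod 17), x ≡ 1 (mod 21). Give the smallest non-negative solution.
x ≡ 6091 (mod 14637); the representative in [0, 14637) is 6091

The moduli 41, 17, 21 are pairwise coprime, so by the CRT there is a unique solution mod 41·17·21 = 14637.
Solve by successive substitution. Start with x ≡ 23 (mod 41).
  Combine with x ≡ 5 (mod 17): write x = 23 + 41·t and require 23 + 41·t ≡ 5 (mod 17), i.e. 41·t ≡ 5 − 23 ≡ 16 (mod 17). Since 41^(−1) ≡ 5 (mod 17) (41 ≡ 7 (mod 17)), t ≡ 5·16 ≡ 12 (mod 17). So x ≡ 23 + 41·12 = 515 (mod 697).
  Combine with x ≡ 1 (mod 21): write x = 515 + 697·t and require 515 + 697·t ≡ 1 (mod 21), i.e. 697·t ≡ 1 − 515 ≡ 11 (mod 21). Since 697^(−1) ≡ 16 (mod 21) (697 ≡ 4 (mod 21)), t ≡ 16·11 ≡ 8 (mod 21). So x ≡ 515 + 697·8 = 6091 (mod 14637).
Unique solution in [0, 14637): x = 6091.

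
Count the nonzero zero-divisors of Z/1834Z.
Z/1834Z has 1053 nonzero zero-divisors

In Z/1834Z each nonzero element is either a unit (gcd with 1834 is 1) or a zero-divisor (gcd > 1). The number of units is φ(1834): factorise 1834 = 2 · 7 · 131, so φ(1834) = (2 − 1) · (7 − 1) · (131 − 1) = 1 · 6 · 130 = 780. The nonzero elements number 1834 − 1 = 1833. Hence the nonzero zero-divisors number 1833 − 780 = 1053.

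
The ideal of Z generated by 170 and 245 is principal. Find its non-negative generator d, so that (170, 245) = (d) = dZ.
(170, 245) = (5); d = 5

In the PID Z, (a, b) is generated by gcd(a, b). Compute gcd(245, 170) with the extended Euclidean algorithm, tracking rows (r, s, t) with s·245 + t·170 = r:
  row A: (245, 1, 0)   [1·245 + 0·170 = 245]
  row B: (170, 0, 1)   [0·245 + 1·170 = 170]
  245 = 1·170 + 75   → row C = row A − 1·row B = (75, 1, −1)   [check: 1·245 − 1·170 = 75]
  170 = 2·75 + 20   → row D = row B − 2·row C = (20, −2, 3)   [check: −2·245 + 3·170 = 20]
  75 = 3·20 + 15   → row E = row C − 3·row D = (15, 7, −10)   [check: 7·245 − 10·170 = 15]
  20 = 1·15 + 5   → row F = row D − 1·row E = (5, −9, 13)   [check: −9·245 + 13·170 = 5]
  15 = 3·5 + 0   → remainder 0, stop. gcd = 5 (last nonzero row F).
So gcd(170, 245) = 5, with Bézout identity −9·245 + 13·170 = 5. Containment (⊇): the Bézout identity exhibits 5 as an element of (170, 245), giving (5) ⊆ (170, 245). Containment (⊆): since 5 | 170 and 5 | 245 (170 = 5·34, 245 = 5·49), every Z-linear combination of 170 and 245 is divisible by 5, so (170, 245) ⊆ (5). Therefore (170, 245) = (5), d = 5.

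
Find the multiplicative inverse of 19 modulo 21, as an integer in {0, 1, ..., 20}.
Apply the extended Euclidean algorithm to (21, 19), tracking rows (r, s, t) with s·21 + t·19 = r. Each division r_prev = q·r_cur + r_new produces the new row as (previous row) − q·(current row):
  row A: (21, 1, 0)   [1·21 + 0·19 = 21]
  row B: (19, 0, 1)   [0·21 + 1·19 = 19]
  21 = 1·19 + 2   → row C = row A − 1·row B = (2, 1, −1)   [check: 1·21 − 1·19 = 2]
  19 = 9·2 + 1   → row D = row B − 9·row C = (1, −9, 10)   [check: −9·21 + 10·19 = 1]
  2 = 2·1 + 0   → remainder 0, stop. gcd = 1 (last nonzero row D).
The gcd is 1, so 19 is invertible mod 21. The last nonzero row gives −9·21 + 10·19 = 1, so t = 10. So 19^(−1) ≡ 10 (mod 21). Verify: 19 · 10 = 190 ≡ 1 (mod 21). ✓

Final answer: 19^(−1) ≡ 10 (mod 21)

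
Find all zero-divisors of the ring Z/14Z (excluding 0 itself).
An element a ∈ Z/14Z (with a ≠ 0) is a zero-divisor iff gcd(a, 14) > 1 (because a is a unit precisely when gcd(a, n) = 1, and in Z/nZ every nonzero, non-unit element is a zero-divisor). Scan a = 1, ..., 13 and keep those with gcd(a, 14) > 1:
  gcd(2, 14) = 2, gcd(4, 14) = 2, gcd(6, 14) = 2, gcd(7, 14) = 7, gcd(8, 14) = 2, gcd(10, 14) = 2, gcd(12, 14) = 2.
All other a ∈ {1, ..., 13} have gcd(a, 14) = 1 and are units. So the nonzero zero-divisors are exactly the 7 values of a appearing in this scan.

Final answer: nonzero zero-divisors of Z/14Z = {2, 4, 6, 7, 8, 10, 12}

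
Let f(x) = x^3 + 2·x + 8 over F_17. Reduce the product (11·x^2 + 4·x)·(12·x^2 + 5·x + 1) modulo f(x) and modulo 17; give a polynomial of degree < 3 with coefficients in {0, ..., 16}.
a · b ≡ 5·x^2 + 9 (mod f(x))

Multiply as integer polynomials: a · b = 132·x^4 + 103·x^3 + 31·x^2 + 4·x. Reducing coefficients mod 17: a · b ≡ 13·x^4 + x^3 + 14·x^2 + 4·x. Now divide by f(x) = x^3 + 2·x + 8 in F_17[x], eliminating the leading term at each step:
  leading term 13·x^4: subtract (13·x)·f(x) = 13·x^4 + 9·x^2 + 2·x, leaving x^3 + 5·x^2 + 2·x (coefficients mod 17)
  leading term x^3: subtract (1)·f(x) = x^3 + 2·x + 8, leaving 5·x^2 + 9 (coefficients mod 17)
The degree is now < 3, so this is the remainder. Hence a · b ≡ 5·x^2 + 9 in F_17[x]/(f).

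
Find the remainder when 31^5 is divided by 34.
Use repeated squaring. Binary(5) = 101. Walk through the bits of the exponent 5 left-to-right: at each bit after the leading one, square the running value, then multiply by 31 if the bit is 1 (always reducing mod 34):
  bit 1 = 1 (leading): start with 31.
  bit 2 = 0: square 31^2 = 961 ≡ 9 (mod 34).
  bit 3 = 1: square 9^2 = 81 ≡ 13; bit is 1, so multiply 13·31 = 403 ≡ 29 (mod 34).
Final value: 31^5 ≡ 29 (mod 34).

Final answer: 29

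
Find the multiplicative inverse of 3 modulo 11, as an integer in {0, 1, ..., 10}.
Apply the extended Euclidean algorithm to (11, 3), tracking rows (r, s, t) with s·11 + t·3 = r. Each division r_prev = q·r_cur + r_new produces the new row as (previous row) − q·(current row):
  row A: (11, 1, 0)   [1·11 + 0·3 = 11]
  row B: (3, 0, 1)   [0·11 + 1·3 = 3]
  11 = 3·3 + 2   → row C = row A − 3·row B = (2, 1, −3)   [check: 1·11 − 3·3 = 2]
  3 = 1·2 + 1   → row D = row B − 1·row C = (1, −1, 4)   [check: −1·11 + 4·3 = 1]
  2 = 2·1 + 0   → remainder 0, stop. gcd = 1 (last nonzero row D).
The gcd is 1, so 3 is invertible mod 11. The last nonzero row gives −1·11 + 4·3 = 1, so t = 4. So 3^(−1) ≡ 4 (mod 11). Verify: 3 · 4 = 12 ≡ 1 (mod 11). ✓

Final answer: 3^(−1) ≡ 4 (mod 11)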